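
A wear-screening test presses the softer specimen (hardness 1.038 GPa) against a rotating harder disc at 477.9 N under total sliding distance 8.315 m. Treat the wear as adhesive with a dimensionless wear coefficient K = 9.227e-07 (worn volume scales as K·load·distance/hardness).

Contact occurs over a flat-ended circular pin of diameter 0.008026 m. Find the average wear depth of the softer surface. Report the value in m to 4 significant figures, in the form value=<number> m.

value=6.982e-08 m

All arithmetic runs at full precision. Intermediates are displayed rounded; rounded once at the end to four significant digits.
Convert: Hardness H = 1.038 GPa = 1.038e+09 Pa.
Convert: Contact area A = π·d²/4 = π·(0.008026 m)²/4 = 5.059e-05 m².
As SI base values: W = 477.9 N, H = 1.038e+09 Pa, K = 9.227e-07.
Volume removed: V = K·W·L/H = 9.227e-07 · 477.9 · 8.315 / 1.038e+09 = 3.532e-12 m³.
Depth of wear h = V/A = 3.532e-12 / 5.059e-05 = 6.982e-08 m.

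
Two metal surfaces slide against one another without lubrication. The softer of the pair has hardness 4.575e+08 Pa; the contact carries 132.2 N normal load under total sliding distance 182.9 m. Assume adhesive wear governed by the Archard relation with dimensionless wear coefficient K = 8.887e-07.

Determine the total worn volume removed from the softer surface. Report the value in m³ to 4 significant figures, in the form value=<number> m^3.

The algebra runs at exact precision, and intermediates are displayed rounded; one last rounding to 4 significant figures.
Restated in SI base units: W = 132.2 N, H = 4.575e+08 Pa, K = 8.887e-07.
Volume removed: V = K·W·L/H = 8.887e-07 · 132.2 · 182.9 / 4.575e+08 = 4.697e-11 m³.

value=4.697e-11 m^3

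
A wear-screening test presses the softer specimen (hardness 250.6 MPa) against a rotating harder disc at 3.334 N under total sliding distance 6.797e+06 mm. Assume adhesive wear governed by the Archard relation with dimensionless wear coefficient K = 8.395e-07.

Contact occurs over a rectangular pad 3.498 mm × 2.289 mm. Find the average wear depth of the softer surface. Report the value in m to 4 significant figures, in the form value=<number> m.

The algebra keeps full float precision; the intermediates appear rounded, and a lone final rounding to 4 significant digits.
Convert: Distance L = 6.797e+06 mm = 6797 m.
Convert: Hardness H = 250.6 MPa = 2.506e+08 Pa.
Convert: Pad sides 3.498 mm × 2.289 mm = 0.003498 m × 0.002289 m. Contact area A = 0.003498 m × 0.002289 m = 8.007e-06 m².
Expressed in SI base units: W = 3.334 N, H = 2.506e+08 Pa, K = 8.395e-07.
Archard relation: V = K·W·L/H = 8.395e-07 · 3.334 · 6797 / 2.506e+08 = 7.591e-11 m³.
Depth h = V/A = 7.591e-11 / 8.007e-06 = 9.481e-06 m.

value=9.481e-06 m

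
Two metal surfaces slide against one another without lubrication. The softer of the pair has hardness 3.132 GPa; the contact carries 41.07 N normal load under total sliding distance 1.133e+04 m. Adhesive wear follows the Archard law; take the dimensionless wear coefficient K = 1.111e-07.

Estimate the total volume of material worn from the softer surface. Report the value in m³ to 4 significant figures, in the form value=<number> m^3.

Each operation carries full float precision. Intermediates are displayed rounded, and one final rounding to four significant digits.
Hardness H = 3.132 GPa = 3.132e+09 Pa.
Expressed in SI base units: W = 41.07 N, H = 3.132e+09 Pa, K = 1.111e-07.
The Archard volume V = K·W·L/H = 1.111e-07 · 41.07 · 1.133e+04 / 3.132e+09 = 1.651e-11 m³.

value=1.651e-11 m^3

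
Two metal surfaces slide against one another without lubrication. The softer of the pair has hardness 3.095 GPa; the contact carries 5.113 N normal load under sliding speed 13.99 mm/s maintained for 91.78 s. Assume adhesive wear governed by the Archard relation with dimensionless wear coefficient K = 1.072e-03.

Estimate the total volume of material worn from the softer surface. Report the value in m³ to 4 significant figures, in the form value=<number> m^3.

Intermediates are printed rounded. Each operation keeps full precision, and one last rounding, at four significant figures.
Sliding speed v = 13.99 mm/s = 0.01399 m/s. Distance L = v·t = 0.01399 m/s × 91.78 s = 1.284 m.
Hardness H = 3.095 GPa = 3.095e+09 Pa.
Restated in SI base units: W = 5.113 N, H = 3.095e+09 Pa, K = 1.072e-03.
Archard relation: V = K·W·L/H = 1.072e-03 · 5.113 · 1.284 / 3.095e+09 = 2.274e-12 m³.

value=2.274e-12 m^3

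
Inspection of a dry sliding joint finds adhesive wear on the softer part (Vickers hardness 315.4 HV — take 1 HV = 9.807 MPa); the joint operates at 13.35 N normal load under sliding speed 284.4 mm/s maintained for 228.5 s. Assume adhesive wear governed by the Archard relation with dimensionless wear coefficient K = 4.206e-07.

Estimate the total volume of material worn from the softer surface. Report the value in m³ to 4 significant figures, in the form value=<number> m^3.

value=1.180e-13 m^3

Intermediate values are displayed rounded. Each operation holds full precision, and one final rounding: four significant digits.
Convert: Sliding speed v = 284.4 mm/s = 0.2844 m/s. Path length L = v·t = 0.2844 m/s × 228.5 s = 64.99 m.
Convert: Hardness H = 315.4 HV × 9.807 MPa/HV = 3093 MPa = 3.093e+09 Pa.
Expressed in SI base units: W = 13.35 N, H = 3.093e+09 Pa, K = 4.206e-07.
Volume removed: V = K·W·L/H = 4.206e-07 · 13.35 · 64.99 / 3.093e+09 = 1.180e-13 m³.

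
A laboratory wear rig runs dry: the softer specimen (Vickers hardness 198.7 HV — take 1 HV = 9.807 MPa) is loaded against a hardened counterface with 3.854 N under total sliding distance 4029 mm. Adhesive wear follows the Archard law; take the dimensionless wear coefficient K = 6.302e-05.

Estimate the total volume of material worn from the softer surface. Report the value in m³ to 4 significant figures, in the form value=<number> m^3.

value=5.022e-13 m^3

The algebra runs at full float precision, and the intermediates are shown rounded; a single final rounding to 4 significant figures.
Convert: Path length L = 4029 mm = 4.029 m.
Convert: Hardness H = 198.7 HV × 9.807 MPa/HV = 1949 MPa = 1.949e+09 Pa.
In SI base units, W = 3.854 N, H = 1.949e+09 Pa, K = 6.302e-05.
Archard volume V = K·W·L/H = 6.302e-05 · 3.854 · 4.029 / 1.949e+09 = 5.022e-13 m³.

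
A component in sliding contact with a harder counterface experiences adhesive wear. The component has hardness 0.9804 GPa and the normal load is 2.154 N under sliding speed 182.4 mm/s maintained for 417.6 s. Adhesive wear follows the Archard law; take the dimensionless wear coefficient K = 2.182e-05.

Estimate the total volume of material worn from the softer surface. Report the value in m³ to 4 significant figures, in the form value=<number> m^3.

value=3.652e-12 m^3

All working math carries full precision — intermediate values appear rounded; one last rounding to 4 significant figures.
Convert: Sliding speed v = 182.4 mm/s = 0.1824 m/s. Sliding distance L = v·t = 0.1824 m/s × 417.6 s = 76.17 m.
Convert: Hardness H = 0.9804 GPa = 9.804e+08 Pa.
As SI base values: W = 2.154 N, H = 9.804e+08 Pa, K = 2.182e-05.
Worn volume V = K·W·L/H = 2.182e-05 · 2.154 · 76.17 / 9.804e+08 = 3.652e-12 m³.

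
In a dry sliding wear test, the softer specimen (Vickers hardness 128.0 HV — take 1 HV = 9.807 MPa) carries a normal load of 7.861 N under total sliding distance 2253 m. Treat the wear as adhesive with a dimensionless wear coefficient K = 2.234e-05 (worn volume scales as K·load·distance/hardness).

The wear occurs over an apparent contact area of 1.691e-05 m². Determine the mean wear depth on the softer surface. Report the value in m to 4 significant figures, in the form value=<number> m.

value=1.864e-05 m

Every step maintains full precision — the intermediates appear rounded; one last rounding: 4 significant digits.
Hardness H = 128.0 HV × 9.807 MPa/HV = 1255 MPa = 1.255e+09 Pa.
SI base units throughout: W = 7.861 N, H = 1.255e+09 Pa, K = 2.234e-05.
The Archard volume V = K·W·L/H = 2.234e-05 · 7.861 · 2253 / 1.255e+09 = 3.152e-10 m³.
Average depth h = V/A = 3.152e-10 / 1.691e-05 = 1.864e-05 m.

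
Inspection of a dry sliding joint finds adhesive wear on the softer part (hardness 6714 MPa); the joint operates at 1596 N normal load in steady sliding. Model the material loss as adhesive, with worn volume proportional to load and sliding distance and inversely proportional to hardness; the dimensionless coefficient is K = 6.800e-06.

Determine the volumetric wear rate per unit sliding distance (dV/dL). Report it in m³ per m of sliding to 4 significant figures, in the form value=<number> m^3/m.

value=1.616e-12 m^3/m

Each operation maintains full precision — the intermediates are shown rounded, and a lone final rounding: four significant figures.
Convert: Hardness H = 6714 MPa = 6.714e+09 Pa.
Working in SI base units: W = 1596 N, H = 6.714e+09 Pa, K = 6.800e-06.
Sliding wear rate dV/dL = K·W/H, per unit distance: 6.800e-06 · 1596 / 6.714e+09 = 1.616e-12 m³/m.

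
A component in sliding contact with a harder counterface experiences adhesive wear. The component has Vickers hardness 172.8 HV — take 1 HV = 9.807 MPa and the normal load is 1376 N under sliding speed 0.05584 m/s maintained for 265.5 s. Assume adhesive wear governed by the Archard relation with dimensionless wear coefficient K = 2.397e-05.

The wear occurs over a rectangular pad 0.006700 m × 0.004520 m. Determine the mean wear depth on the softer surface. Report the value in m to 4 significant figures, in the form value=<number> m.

value=9.528e-06 m

The intermediates are displayed rounded — every step maintains exact precision. Rounded just once to 4 significant digits.
Convert: Total distance L = v·t = 0.05584 m/s × 265.5 s = 14.83 m.
Convert: Hardness H = 172.8 HV × 9.807 MPa/HV = 1695 MPa = 1.695e+09 Pa.
Convert: Contact area A = 0.006700 m × 0.004520 m = 3.028e-05 m².
As SI base values: W = 1376 N, H = 1.695e+09 Pa, K = 2.397e-05.
Archard volume V = K·W·L/H = 2.397e-05 · 1376 · 14.83 / 1.695e+09 = 2.885e-10 m³.
Average depth h = V/A = 2.885e-10 / 3.028e-05 = 9.528e-06 m.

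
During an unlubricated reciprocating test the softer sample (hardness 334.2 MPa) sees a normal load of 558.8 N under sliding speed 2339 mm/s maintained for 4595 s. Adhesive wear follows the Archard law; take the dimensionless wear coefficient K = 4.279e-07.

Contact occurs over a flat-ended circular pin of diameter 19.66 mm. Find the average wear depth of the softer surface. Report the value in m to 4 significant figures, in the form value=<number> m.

Each operation holds exact precision; intermediate values are displayed rounded. Rounded once at the end to 4 significant figures.
Convert: Sliding speed v = 2339 mm/s = 2.339 m/s. The distance L = v·t = 2.339 m/s × 4595 s = 1.075e+04 m.
Convert: Hardness H = 334.2 MPa = 3.342e+08 Pa.
Convert: Pin diameter d = 19.66 mm = 0.01966 m. Contact area A = π·d²/4 = π·(0.01966 m)²/4 = 3.036e-04 m².
In SI base units, W = 558.8 N, H = 3.342e+08 Pa, K = 4.279e-07.
Wear volume V = K·W·L/H = 4.279e-07 · 558.8 · 1.075e+04 / 3.342e+08 = 7.690e-09 m³.
Mean depth h = V/A = 7.690e-09 / 3.036e-04 = 2.533e-05 m.

value=2.533e-05 m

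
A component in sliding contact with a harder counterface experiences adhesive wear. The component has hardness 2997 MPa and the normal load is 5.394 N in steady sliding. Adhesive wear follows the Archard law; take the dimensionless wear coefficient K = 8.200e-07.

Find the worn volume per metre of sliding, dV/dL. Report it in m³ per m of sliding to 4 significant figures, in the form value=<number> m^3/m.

All arithmetic keeps full precision — intermediate values are shown rounded; one final rounding to 4 significant digits.
Convert: Hardness H = 2997 MPa = 2.997e+09 Pa.
As SI base values: W = 5.394 N, H = 2.997e+09 Pa, K = 8.200e-07.
The wear rate dV/dL = K·W/H, per unit distance: 8.200e-07 · 5.394 / 2.997e+09 = 1.476e-15 m³/m.

value=1.476e-15 m^3/m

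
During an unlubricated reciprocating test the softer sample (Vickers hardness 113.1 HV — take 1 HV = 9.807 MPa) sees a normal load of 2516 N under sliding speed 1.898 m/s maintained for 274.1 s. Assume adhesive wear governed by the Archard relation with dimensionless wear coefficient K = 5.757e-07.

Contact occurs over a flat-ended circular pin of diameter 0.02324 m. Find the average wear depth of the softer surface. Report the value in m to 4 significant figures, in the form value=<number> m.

value=1.602e-06 m

The algebra holds exact precision — displayed values are rounded — one final rounding: 4 significant figures.
Distance L = v·t = 1.898 m/s × 274.1 s = 520.2 m.
Hardness H = 113.1 HV × 9.807 MPa/HV = 1109 MPa = 1.109e+09 Pa.
Contact area A = π·d²/4 = π·(0.02324 m)²/4 = 4.242e-04 m².
In SI base units: W = 2516 N, H = 1.109e+09 Pa, K = 5.757e-07.
Apply Archard: V = K·W·L/H = 5.757e-07 · 2516 · 520.2 / 1.109e+09 = 6.794e-10 m³.
Mean depth h = V/A = 6.794e-10 / 4.242e-04 = 1.602e-06 m.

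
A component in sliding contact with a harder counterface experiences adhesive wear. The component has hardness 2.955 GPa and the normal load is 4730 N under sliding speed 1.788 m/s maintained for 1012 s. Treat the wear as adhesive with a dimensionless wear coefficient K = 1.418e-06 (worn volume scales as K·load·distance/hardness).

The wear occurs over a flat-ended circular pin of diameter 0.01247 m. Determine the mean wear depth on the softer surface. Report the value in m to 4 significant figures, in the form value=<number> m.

value=3.363e-05 m

Shown intermediates are rounded; every step holds full float precision; rounded just once to 4 significant figures.
Distance L = v·t = 1.788 m/s × 1012 s = 1809 m.
Hardness H = 2.955 GPa = 2.955e+09 Pa.
Contact area A = π·d²/4 = π·(0.01247 m)²/4 = 1.221e-04 m².
As SI base values: W = 4730 N, H = 2.955e+09 Pa, K = 1.418e-06.
Archard volume V = K·W·L/H = 1.418e-06 · 4730 · 1809 / 2.955e+09 = 4.107e-09 m³.
Depth of wear h = V/A = 4.107e-09 / 1.221e-04 = 3.363e-05 m.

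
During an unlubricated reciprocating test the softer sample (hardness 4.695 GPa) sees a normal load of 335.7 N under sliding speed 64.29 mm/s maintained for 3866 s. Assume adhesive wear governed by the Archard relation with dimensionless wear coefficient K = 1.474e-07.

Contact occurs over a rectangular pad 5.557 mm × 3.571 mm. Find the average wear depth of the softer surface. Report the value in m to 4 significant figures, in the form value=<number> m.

value=1.320e-07 m

The intermediates are displayed rounded. All arithmetic runs at full float precision — one final rounding: four significant digits.
Convert: Sliding speed v = 64.29 mm/s = 0.06429 m/s. The distance L = v·t = 0.06429 m/s × 3866 s = 248.5 m.
Convert: Hardness H = 4.695 GPa = 4.695e+09 Pa.
Convert: Pad sides 5.557 mm × 3.571 mm = 0.005557 m × 0.003571 m. Contact area A = 0.005557 m × 0.003571 m = 1.984e-05 m².
Restated in SI base units: W = 335.7 N, H = 4.695e+09 Pa, K = 1.474e-07.
The Archard volume V = K·W·L/H = 1.474e-07 · 335.7 · 248.5 / 4.695e+09 = 2.620e-12 m³.
Depth h = V/A = 2.620e-12 / 1.984e-05 = 1.320e-07 m.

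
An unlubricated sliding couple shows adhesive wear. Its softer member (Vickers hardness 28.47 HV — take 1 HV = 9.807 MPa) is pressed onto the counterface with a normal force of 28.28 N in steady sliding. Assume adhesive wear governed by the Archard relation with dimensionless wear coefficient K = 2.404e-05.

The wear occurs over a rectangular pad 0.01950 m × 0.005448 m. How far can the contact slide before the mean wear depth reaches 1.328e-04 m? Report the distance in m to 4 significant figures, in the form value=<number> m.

Intermediates appear rounded, and each operation keeps full float precision; rounded just once: four significant figures.
Hardness H = 28.47 HV × 9.807 MPa/HV = 279.2 MPa = 2.792e+08 Pa.
Contact area A = 0.01950 m × 0.005448 m = 1.062e-04 m².
Restated in SI base units: W = 28.28 N, H = 2.792e+08 Pa, K = 2.404e-05.
Limit volume V_lim = h_lim·A = 1.328e-04 · 1.062e-04 = 1.411e-08 m³.
Thus life L = V_lim·H/(K·W) = 1.411e-08 · 2.792e+08 / (2.404e-05 · 28.28) = 5794 m.

value=5794 m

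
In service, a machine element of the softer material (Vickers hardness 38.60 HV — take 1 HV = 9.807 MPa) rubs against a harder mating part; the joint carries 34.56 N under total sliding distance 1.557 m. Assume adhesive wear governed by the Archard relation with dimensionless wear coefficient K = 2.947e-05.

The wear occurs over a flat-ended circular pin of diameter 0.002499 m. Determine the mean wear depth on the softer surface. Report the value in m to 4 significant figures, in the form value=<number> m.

Each operation carries full precision. Intermediates appear rounded. Rounded just once: 4 significant figures.
Convert: Hardness H = 38.60 HV × 9.807 MPa/HV = 378.6 MPa = 3.786e+08 Pa.
Convert: Contact area A = π·d²/4 = π·(0.002499 m)²/4 = 4.905e-06 m².
Collected in SI base units: W = 34.56 N, H = 3.786e+08 Pa, K = 2.947e-05.
Archard volume V = K·W·L/H = 2.947e-05 · 34.56 · 1.557 / 3.786e+08 = 4.189e-12 m³.
Mean wear depth h = V/A = 4.189e-12 / 4.905e-06 = 8.541e-07 m.

value=8.541e-07 m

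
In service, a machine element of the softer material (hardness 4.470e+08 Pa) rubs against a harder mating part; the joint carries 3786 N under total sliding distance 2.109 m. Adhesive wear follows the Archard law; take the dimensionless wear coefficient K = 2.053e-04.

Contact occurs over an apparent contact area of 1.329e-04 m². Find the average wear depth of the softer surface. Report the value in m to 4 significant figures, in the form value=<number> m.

Intermediate values are displayed rounded. Every step holds exact precision; a single final rounding, at four significant digits.
In SI base units: W = 3786 N, H = 4.470e+08 Pa, K = 2.053e-04.
Wear volume V = K·W·L/H = 2.053e-04 · 3786 · 2.109 / 4.470e+08 = 3.667e-09 m³.
Depth h = V/A = 3.667e-09 / 1.329e-04 = 2.759e-05 m.

value=2.759e-05 m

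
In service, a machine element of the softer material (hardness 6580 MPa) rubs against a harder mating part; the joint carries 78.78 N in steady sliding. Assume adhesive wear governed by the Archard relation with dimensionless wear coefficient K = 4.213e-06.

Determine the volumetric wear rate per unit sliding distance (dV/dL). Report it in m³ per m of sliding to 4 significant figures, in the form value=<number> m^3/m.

The computation holds exact precision. Intermediates appear rounded; a lone final rounding, at four significant digits.
Hardness H = 6580 MPa = 6.580e+09 Pa.
In SI base units, W = 78.78 N, H = 6.580e+09 Pa, K = 4.213e-06.
Rate of wear dV/dL = K·W/H (independent of L): 4.213e-06 · 78.78 / 6.580e+09 = 5.044e-14 m³/m.

value=5.044e-14 m^3/m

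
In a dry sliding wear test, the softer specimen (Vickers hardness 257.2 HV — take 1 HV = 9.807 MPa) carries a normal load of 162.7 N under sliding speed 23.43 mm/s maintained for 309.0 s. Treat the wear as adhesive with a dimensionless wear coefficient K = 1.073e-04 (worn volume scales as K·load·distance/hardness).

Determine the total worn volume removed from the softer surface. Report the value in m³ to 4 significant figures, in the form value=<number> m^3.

value=5.011e-11 m^3

The intermediates are displayed rounded — the computation runs at full float precision; one final rounding: 4 significant figures.
Convert: Sliding speed v = 23.43 mm/s = 0.02343 m/s. Distance covered L = v·t = 0.02343 m/s × 309.0 s = 7.240 m.
Convert: Hardness H = 257.2 HV × 9.807 MPa/HV = 2522 MPa = 2.522e+09 Pa.
Collected in SI base units: W = 162.7 N, H = 2.522e+09 Pa, K = 1.073e-04.
By Archard's law, V = K·W·L/H = 1.073e-04 · 162.7 · 7.240 / 2.522e+09 = 5.011e-11 m³.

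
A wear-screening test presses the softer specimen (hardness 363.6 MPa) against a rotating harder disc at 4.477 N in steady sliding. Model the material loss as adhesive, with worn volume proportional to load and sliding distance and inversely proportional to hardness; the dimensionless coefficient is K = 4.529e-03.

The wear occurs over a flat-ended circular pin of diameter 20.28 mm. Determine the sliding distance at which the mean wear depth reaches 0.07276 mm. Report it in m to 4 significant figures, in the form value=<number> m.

value=421.5 m

Each operation carries full float precision — printed values are rounded, and rounded just once to 4 significant digits.
Convert: Hardness H = 363.6 MPa = 3.636e+08 Pa.
Convert: Pin diameter d = 20.28 mm = 0.02028 m. Contact area A = π·d²/4 = π·(0.02028 m)²/4 = 3.230e-04 m².
Convert: Depth limit h_lim = 0.07276 mm = 7.276e-05 m.
Working in SI base units: W = 4.477 N, H = 3.636e+08 Pa, K = 4.529e-03.
At the depth limit, V_lim = h_lim·A = 7.276e-05 · 3.230e-04 = 2.350e-08 m³.
Sliding life L = V_lim·H/(K·W) = 2.350e-08 · 3.636e+08 / (4.529e-03 · 4.477) = 421.5 m.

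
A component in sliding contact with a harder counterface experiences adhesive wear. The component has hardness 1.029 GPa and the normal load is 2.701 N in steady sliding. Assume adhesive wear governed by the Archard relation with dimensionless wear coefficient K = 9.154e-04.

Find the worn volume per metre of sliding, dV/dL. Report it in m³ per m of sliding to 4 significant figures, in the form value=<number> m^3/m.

value=2.403e-12 m^3/m

All working math runs at exact precision; intermediates are shown rounded, and rounded once at the end, at four significant figures.
Hardness H = 1.029 GPa = 1.029e+09 Pa.
In SI base units: W = 2.701 N, H = 1.029e+09 Pa, K = 9.154e-04.
Sliding wear rate dV/dL = K·W/H: 9.154e-04 · 2.701 / 1.029e+09 = 2.403e-12 m³/m.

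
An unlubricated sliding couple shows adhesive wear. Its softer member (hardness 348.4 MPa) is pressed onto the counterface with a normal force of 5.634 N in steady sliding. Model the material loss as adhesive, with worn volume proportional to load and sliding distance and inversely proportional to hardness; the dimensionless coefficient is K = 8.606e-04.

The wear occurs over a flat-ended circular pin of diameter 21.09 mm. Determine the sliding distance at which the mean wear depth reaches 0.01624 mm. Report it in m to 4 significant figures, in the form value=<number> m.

Quoted intermediates are rounded — all arithmetic runs at full precision — one final rounding, at four significant digits.
Hardness H = 348.4 MPa = 3.484e+08 Pa.
Pin diameter d = 21.09 mm = 0.02109 m. Contact area A = π·d²/4 = π·(0.02109 m)²/4 = 3.493e-04 m².
Depth limit h_lim = 0.01624 mm = 1.624e-05 m.
In SI base units, W = 5.634 N, H = 3.484e+08 Pa, K = 8.606e-04.
Wearable volume V_lim = h_lim·A = 1.624e-05 · 3.493e-04 = 5.673e-09 m³.
Sliding life L = V_lim·H/(K·W) = 5.673e-09 · 3.484e+08 / (8.606e-04 · 5.634) = 407.7 m.

value=407.7 m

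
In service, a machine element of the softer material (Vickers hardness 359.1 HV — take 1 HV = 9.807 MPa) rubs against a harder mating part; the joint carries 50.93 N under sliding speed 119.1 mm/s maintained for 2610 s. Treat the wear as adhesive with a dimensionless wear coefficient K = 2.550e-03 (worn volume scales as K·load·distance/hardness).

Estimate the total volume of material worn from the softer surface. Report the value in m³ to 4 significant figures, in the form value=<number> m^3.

value=1.146e-08 m^3

Each operation keeps full float precision, and intermediates are displayed rounded — rounded once at the end, at four significant figures.
Convert: Sliding speed v = 119.1 mm/s = 0.1191 m/s. Total distance L = v·t = 0.1191 m/s × 2610 s = 310.9 m.
Convert: Hardness H = 359.1 HV × 9.807 MPa/HV = 3522 MPa = 3.522e+09 Pa.
SI base units throughout: W = 50.93 N, H = 3.522e+09 Pa, K = 2.550e-03.
Archard relation: V = K·W·L/H = 2.550e-03 · 50.93 · 310.9 / 3.522e+09 = 1.146e-08 m³.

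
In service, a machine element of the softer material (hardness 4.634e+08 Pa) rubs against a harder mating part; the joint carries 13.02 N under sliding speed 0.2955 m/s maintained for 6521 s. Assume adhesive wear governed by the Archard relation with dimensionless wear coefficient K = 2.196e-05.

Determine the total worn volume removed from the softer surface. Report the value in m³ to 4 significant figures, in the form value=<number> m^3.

value=1.189e-09 m^3

Each operation holds full float precision; intermediates are shown rounded — a single final rounding, at four significant figures.
Distance L = v·t = 0.2955 m/s × 6521 s = 1927 m.
Collected in SI base units: W = 13.02 N, H = 4.634e+08 Pa, K = 2.196e-05.
Archard volume V = K·W·L/H = 2.196e-05 · 13.02 · 1927 / 4.634e+08 = 1.189e-09 m³.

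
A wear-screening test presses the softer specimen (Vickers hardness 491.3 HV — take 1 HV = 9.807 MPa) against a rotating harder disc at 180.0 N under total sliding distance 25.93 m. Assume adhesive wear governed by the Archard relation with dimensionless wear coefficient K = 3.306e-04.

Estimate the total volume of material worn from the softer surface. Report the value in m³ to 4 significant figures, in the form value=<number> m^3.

value=3.203e-10 m^3

Each operation holds exact precision, and intermediates are shown rounded, and one final rounding: 4 significant figures.
Hardness H = 491.3 HV × 9.807 MPa/HV = 4818 MPa = 4.818e+09 Pa.
In SI base units: W = 180.0 N, H = 4.818e+09 Pa, K = 3.306e-04.
By Archard's law, V = K·W·L/H = 3.306e-04 · 180.0 · 25.93 / 4.818e+09 = 3.203e-10 m³.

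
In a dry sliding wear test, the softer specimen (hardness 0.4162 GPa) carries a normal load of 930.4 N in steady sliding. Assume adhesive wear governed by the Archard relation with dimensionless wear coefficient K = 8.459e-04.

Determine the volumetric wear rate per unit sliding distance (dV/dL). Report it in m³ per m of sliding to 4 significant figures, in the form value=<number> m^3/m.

The intermediates are displayed rounded, and the computation carries full precision; a single final rounding to four significant digits.
Hardness H = 0.4162 GPa = 4.162e+08 Pa.
Working in SI base units: W = 930.4 N, H = 4.162e+08 Pa, K = 8.459e-04.
Rate of wear dV/dL = K·W/H: 8.459e-04 · 930.4 / 4.162e+08 = 1.891e-09 m³/m.

value=1.891e-09 m^3/m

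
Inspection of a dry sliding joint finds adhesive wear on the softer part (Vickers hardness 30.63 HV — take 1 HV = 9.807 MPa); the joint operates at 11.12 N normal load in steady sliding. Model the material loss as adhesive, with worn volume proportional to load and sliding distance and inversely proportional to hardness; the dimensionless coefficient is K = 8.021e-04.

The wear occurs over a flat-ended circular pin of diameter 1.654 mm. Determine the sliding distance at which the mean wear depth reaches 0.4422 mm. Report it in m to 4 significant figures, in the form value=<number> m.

The algebra carries full float precision — displayed values are rounded. Rounded once at the end to 4 significant figures.
Hardness H = 30.63 HV × 9.807 MPa/HV = 300.4 MPa = 3.004e+08 Pa.
Pin diameter d = 1.654 mm = 0.001654 m. Contact area A = π·d²/4 = π·(0.001654 m)²/4 = 2.149e-06 m².
Depth limit h_lim = 0.4422 mm = 4.422e-04 m.
In SI base units: W = 11.12 N, H = 3.004e+08 Pa, K = 8.021e-04.
Allowed volume V_lim = h_lim·A = 4.422e-04 · 2.149e-06 = 9.501e-10 m³.
Thus life L = V_lim·H/(K·W) = 9.501e-10 · 3.004e+08 / (8.021e-04 · 11.12) = 32.00 m.

value=32.00 m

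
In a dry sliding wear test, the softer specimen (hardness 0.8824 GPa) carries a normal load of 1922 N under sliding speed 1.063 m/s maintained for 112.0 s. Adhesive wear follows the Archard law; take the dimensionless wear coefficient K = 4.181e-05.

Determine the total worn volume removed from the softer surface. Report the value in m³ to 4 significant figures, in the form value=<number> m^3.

value=1.084e-08 m^3

Intermediates are printed rounded — the algebra maintains full float precision; a lone final rounding to four significant digits.
Convert: Distance covered L = v·t = 1.063 m/s × 112.0 s = 119.1 m.
Convert: Hardness H = 0.8824 GPa = 8.824e+08 Pa.
As SI base values: W = 1922 N, H = 8.824e+08 Pa, K = 4.181e-05.
The Archard volume V = K·W·L/H = 4.181e-05 · 1922 · 119.1 / 8.824e+08 = 1.084e-08 m³.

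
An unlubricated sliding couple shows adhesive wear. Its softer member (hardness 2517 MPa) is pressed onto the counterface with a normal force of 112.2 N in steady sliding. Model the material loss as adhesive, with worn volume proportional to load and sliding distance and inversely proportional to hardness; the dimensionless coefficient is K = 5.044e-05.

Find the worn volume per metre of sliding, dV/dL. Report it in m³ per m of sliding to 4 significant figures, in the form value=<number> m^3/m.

value=2.248e-12 m^3/m

Intermediate values are shown rounded — each operation holds exact precision. Rounded just once to 4 significant digits.
Convert: Hardness H = 2517 MPa = 2.517e+09 Pa.
SI base units throughout: W = 112.2 N, H = 2.517e+09 Pa, K = 5.044e-05.
Volumetric rate dV/dL = K·W/H — distance-free: 5.044e-05 · 112.2 / 2.517e+09 = 2.248e-12 m³/m.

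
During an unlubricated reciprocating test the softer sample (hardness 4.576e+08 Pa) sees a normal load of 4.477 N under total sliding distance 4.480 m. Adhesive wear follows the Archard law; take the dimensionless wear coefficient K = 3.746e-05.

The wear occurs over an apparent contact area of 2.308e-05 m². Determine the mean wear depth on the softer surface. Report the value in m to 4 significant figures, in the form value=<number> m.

value=7.114e-08 m

The computation holds full float precision. Quoted intermediates are rounded; one final rounding, at 4 significant figures.
In SI base units, W = 4.477 N, H = 4.576e+08 Pa, K = 3.746e-05.
Volume removed: V = K·W·L/H = 3.746e-05 · 4.477 · 4.480 / 4.576e+08 = 1.642e-12 m³.
Depth of wear h = V/A = 1.642e-12 / 2.308e-05 = 7.114e-08 m.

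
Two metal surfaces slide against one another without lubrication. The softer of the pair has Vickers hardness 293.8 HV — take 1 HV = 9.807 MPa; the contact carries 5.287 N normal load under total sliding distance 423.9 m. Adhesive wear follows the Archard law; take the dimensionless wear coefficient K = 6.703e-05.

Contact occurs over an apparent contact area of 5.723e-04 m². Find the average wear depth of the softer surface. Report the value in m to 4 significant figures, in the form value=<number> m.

value=9.110e-08 m

The computation holds full float precision; intermediate values are shown rounded — rounded once at the end, at four significant figures.
Hardness H = 293.8 HV × 9.807 MPa/HV = 2881 MPa = 2.881e+09 Pa.
Restated in SI base units: W = 5.287 N, H = 2.881e+09 Pa, K = 6.703e-05.
Archard relation: V = K·W·L/H = 6.703e-05 · 5.287 · 423.9 / 2.881e+09 = 5.214e-11 m³.
Mean depth h = V/A = 5.214e-11 / 5.723e-04 = 9.110e-08 m.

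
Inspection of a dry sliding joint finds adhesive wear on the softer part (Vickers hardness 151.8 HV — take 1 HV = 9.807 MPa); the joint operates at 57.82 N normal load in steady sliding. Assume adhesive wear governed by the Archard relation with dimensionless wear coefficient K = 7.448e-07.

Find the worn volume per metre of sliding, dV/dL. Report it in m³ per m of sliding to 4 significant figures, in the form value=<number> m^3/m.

value=2.893e-14 m^3/m

All arithmetic holds full float precision. The intermediates are displayed rounded, and one final rounding: 4 significant digits.
Convert: Hardness H = 151.8 HV × 9.807 MPa/HV = 1489 MPa = 1.489e+09 Pa.
In SI base units: W = 57.82 N, H = 1.489e+09 Pa, K = 7.448e-07.
The wear rate dV/dL = K·W/H — distance-free: 7.448e-07 · 57.82 / 1.489e+09 = 2.893e-14 m³/m.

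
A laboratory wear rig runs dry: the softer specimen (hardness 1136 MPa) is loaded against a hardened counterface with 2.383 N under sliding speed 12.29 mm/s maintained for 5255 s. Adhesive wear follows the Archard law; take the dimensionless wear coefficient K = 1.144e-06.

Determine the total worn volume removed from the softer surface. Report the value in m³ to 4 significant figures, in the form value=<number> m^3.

value=1.550e-13 m^3

The computation maintains full precision, and the intermediates are shown rounded; a lone final rounding, at four significant digits.
Convert: Sliding speed v = 12.29 mm/s = 0.01229 m/s. Distance covered L = v·t = 0.01229 m/s × 5255 s = 64.58 m.
Convert: Hardness H = 1136 MPa = 1.136e+09 Pa.
In SI base units: W = 2.383 N, H = 1.136e+09 Pa, K = 1.144e-06.
The Archard volume V = K·W·L/H = 1.144e-06 · 2.383 · 64.58 / 1.136e+09 = 1.550e-13 m³.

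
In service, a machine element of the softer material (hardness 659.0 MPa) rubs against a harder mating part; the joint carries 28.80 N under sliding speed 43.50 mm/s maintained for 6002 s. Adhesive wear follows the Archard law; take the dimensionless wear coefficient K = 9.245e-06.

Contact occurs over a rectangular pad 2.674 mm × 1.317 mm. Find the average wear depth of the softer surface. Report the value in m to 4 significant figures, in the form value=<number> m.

value=2.995e-05 m

The intermediates are printed rounded; every step maintains exact precision, and a lone final rounding to 4 significant figures.
Sliding speed v = 43.50 mm/s = 0.04350 m/s. Distance covered L = v·t = 0.04350 m/s × 6002 s = 261.1 m.
Hardness H = 659.0 MPa = 6.590e+08 Pa.
Pad sides 2.674 mm × 1.317 mm = 0.002674 m × 0.001317 m. Contact area A = 0.002674 m × 0.001317 m = 3.522e-06 m².
Collected in SI base units: W = 28.80 N, H = 6.590e+08 Pa, K = 9.245e-06.
Apply Archard: V = K·W·L/H = 9.245e-06 · 28.80 · 261.1 / 6.590e+08 = 1.055e-10 m³.
Mean wear depth h = V/A = 1.055e-10 / 3.522e-06 = 2.995e-05 m.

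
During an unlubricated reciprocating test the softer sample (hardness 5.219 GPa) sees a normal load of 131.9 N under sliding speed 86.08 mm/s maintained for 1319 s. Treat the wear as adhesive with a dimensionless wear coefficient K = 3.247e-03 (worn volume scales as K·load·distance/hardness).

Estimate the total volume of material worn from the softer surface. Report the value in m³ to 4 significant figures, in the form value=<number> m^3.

value=9.317e-09 m^3

All arithmetic keeps full precision; intermediates are shown rounded. Rounded once at the end, at four significant figures.
Convert: Sliding speed v = 86.08 mm/s = 0.08608 m/s. The distance L = v·t = 0.08608 m/s × 1319 s = 113.5 m.
Convert: Hardness H = 5.219 GPa = 5.219e+09 Pa.
SI base units throughout: W = 131.9 N, H = 5.219e+09 Pa, K = 3.247e-03.
Volume removed: V = K·W·L/H = 3.247e-03 · 131.9 · 113.5 / 5.219e+09 = 9.317e-09 m³.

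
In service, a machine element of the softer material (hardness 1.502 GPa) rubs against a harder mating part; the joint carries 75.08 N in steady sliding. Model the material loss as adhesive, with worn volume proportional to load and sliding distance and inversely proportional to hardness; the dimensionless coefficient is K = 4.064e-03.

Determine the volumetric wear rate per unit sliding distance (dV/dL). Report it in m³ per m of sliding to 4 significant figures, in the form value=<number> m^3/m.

value=2.031e-10 m^3/m

Each operation maintains full precision — the intermediates are displayed rounded — one final rounding: four significant digits.
Convert: Hardness H = 1.502 GPa = 1.502e+09 Pa.
Expressed in SI base units: W = 75.08 N, H = 1.502e+09 Pa, K = 4.064e-03.
Sliding wear rate dV/dL = K·W/H, per unit distance: 4.064e-03 · 75.08 / 1.502e+09 = 2.031e-10 m³/m.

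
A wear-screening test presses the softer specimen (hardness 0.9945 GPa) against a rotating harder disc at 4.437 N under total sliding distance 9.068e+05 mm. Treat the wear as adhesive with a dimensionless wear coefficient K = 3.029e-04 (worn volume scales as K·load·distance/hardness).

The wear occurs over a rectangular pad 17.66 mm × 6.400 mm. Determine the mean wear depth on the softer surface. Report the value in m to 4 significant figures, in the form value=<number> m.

Intermediates appear rounded; the computation holds full precision. Rounded once at the end to four significant figures.
Convert: Distance L = 9.068e+05 mm = 906.8 m.
Convert: Hardness H = 0.9945 GPa = 9.945e+08 Pa.
Convert: Pad sides 17.66 mm × 6.400 mm = 0.01766 m × 0.006400 m. Contact area A = 0.01766 m × 0.006400 m = 1.130e-04 m².
SI base units throughout: W = 4.437 N, H = 9.945e+08 Pa, K = 3.029e-04.
Worn volume V = K·W·L/H = 3.029e-04 · 4.437 · 906.8 / 9.945e+08 = 1.225e-09 m³.
Depth of wear h = V/A = 1.225e-09 / 1.130e-04 = 1.084e-05 m.

value=1.084e-05 m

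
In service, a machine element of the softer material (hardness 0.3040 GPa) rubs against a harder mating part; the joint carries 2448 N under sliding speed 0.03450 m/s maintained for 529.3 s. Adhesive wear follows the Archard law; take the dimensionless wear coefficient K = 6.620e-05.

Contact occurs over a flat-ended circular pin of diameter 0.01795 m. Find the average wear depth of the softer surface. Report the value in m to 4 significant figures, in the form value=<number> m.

value=3.847e-05 m

The algebra maintains exact precision; intermediate values are shown rounded — rounded just once to 4 significant digits.
Distance covered L = v·t = 0.03450 m/s × 529.3 s = 18.26 m.
Hardness H = 0.3040 GPa = 3.040e+08 Pa.
Contact area A = π·d²/4 = π·(0.01795 m)²/4 = 2.531e-04 m².
In SI base units: W = 2448 N, H = 3.040e+08 Pa, K = 6.620e-05.
Archard relation: V = K·W·L/H = 6.620e-05 · 2448 · 18.26 / 3.040e+08 = 9.735e-09 m³.
Wear depth h = V/A = 9.735e-09 / 2.531e-04 = 3.847e-05 m.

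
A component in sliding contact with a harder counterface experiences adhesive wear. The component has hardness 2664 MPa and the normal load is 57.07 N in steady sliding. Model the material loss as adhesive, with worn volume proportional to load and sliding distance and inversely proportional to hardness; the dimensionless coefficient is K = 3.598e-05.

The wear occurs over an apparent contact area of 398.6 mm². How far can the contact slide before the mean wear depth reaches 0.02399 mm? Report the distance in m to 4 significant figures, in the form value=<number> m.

The intermediates are shown rounded. All arithmetic maintains full float precision; one final rounding to 4 significant figures.
Convert: Hardness H = 2664 MPa = 2.664e+09 Pa.
Convert: Contact area A = 398.6 mm² = 3.986e-04 m².
Convert: Depth limit h_lim = 0.02399 mm = 2.399e-05 m.
Collected in SI base units: W = 57.07 N, H = 2.664e+09 Pa, K = 3.598e-05.
Wearable volume V_lim = h_lim·A = 2.399e-05 · 3.986e-04 = 9.562e-09 m³.
So the life L = V_lim·H/(K·W) = 9.562e-09 · 2.664e+09 / (3.598e-05 · 57.07) = 1.241e+04 m.

value=1.241e+04 m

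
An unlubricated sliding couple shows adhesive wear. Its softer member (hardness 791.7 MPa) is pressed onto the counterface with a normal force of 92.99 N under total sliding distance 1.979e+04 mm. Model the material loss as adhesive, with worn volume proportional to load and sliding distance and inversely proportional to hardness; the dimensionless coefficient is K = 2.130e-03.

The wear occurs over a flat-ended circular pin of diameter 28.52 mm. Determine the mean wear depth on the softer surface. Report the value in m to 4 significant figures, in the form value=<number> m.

value=7.750e-06 m

All working math holds full precision. Intermediate values are shown rounded. Rounded once at the end, at 4 significant digits.
Path length L = 1.979e+04 mm = 19.79 m.
Hardness H = 791.7 MPa = 7.917e+08 Pa.
Pin diameter d = 28.52 mm = 0.02852 m. Contact area A = π·d²/4 = π·(0.02852 m)²/4 = 6.388e-04 m².
In SI base units, W = 92.99 N, H = 7.917e+08 Pa, K = 2.130e-03.
Archard relation: V = K·W·L/H = 2.130e-03 · 92.99 · 19.79 / 7.917e+08 = 4.951e-09 m³.
Mean depth h = V/A = 4.951e-09 / 6.388e-04 = 7.750e-06 m.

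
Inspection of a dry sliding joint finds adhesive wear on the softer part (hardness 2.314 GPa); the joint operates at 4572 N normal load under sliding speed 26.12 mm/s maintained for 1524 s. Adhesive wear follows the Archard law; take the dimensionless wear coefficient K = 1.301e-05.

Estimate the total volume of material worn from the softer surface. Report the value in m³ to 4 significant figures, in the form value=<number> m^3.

Intermediate values are printed rounded, and the computation carries full precision; a lone final rounding, at four significant figures.
Convert: Sliding speed v = 26.12 mm/s = 0.02612 m/s. Distance L = v·t = 0.02612 m/s × 1524 s = 39.81 m.
Convert: Hardness H = 2.314 GPa = 2.314e+09 Pa.
In SI base units: W = 4572 N, H = 2.314e+09 Pa, K = 1.301e-05.
By Archard's law, V = K·W·L/H = 1.301e-05 · 4572 · 39.81 / 2.314e+09 = 1.023e-09 m³.

value=1.023e-09 m^3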